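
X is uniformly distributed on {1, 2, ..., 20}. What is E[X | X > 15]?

Given X > 15, X is equally likely to be any of {16, 17, 18, 19, 20}.
E[X | X > 15] = (16 + 17 + 18 + 19 + 20) / 5 = 18.

18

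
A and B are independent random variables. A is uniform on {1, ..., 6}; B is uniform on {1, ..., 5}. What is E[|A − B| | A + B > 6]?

29/15

P(A + B > 6) = 1/2.
Summing |A−B|·P(x,y) over outcomes with A + B > 6 gives 29/30.
E[|A − B| | A + B > 6] = (29/30) / (1/2) = 29/15.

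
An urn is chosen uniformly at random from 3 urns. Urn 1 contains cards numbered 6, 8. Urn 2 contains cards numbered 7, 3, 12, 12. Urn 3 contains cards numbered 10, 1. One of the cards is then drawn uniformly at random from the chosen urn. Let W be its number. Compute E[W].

7

E[W | urn 1] = (6+8)/2 = 7.
E[W | urn 2] = (7+3+12+12)/4 = 17/2.
E[W | urn 3] = (10+1)/2 = 11/2.
E[W] = (1/3)·(7) + (1/3)·(17/2) + (1/3)·(11/2) = 7.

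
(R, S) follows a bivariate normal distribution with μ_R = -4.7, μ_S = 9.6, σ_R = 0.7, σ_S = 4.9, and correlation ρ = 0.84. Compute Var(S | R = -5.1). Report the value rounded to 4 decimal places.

7.0685

Var(S | R=x) = (1 − ρ²)·σ_S².
Var(S | R=-5.1) = (4.9)²·(1 − (0.84)²) = 24.01·0.2944 = 7.0685.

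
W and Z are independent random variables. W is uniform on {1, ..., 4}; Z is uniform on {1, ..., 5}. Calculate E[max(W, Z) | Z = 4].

4

P(Z = 4) = 1/5.
Summing max(W,Z)·P(x,y) over outcomes with Z = 4 gives 4/5.
E[max(W, Z) | Z = 4] = (4/5) / (1/5) = 4.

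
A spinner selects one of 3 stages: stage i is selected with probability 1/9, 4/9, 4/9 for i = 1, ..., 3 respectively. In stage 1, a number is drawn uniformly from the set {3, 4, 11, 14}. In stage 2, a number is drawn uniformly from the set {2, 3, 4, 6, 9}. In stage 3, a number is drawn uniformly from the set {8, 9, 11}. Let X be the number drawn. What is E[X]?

E[X | stage 1] = (3+4+11+14)/4 = 8.
E[X | stage 2] = (2+3+4+6+9)/5 = 24/5.
E[X | stage 3] = (8+9+11)/3 = 28/3.
By the law of total expectation,
E[X] = (1/9)·(8) + (4/9)·(24/5) + (4/9)·(28/3) = 968/135.

968/135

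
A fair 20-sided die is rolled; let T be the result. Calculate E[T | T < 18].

P(T < 18) = 17/20.
E[T | T < 18] = (153/20) / (17/20) = 9.

9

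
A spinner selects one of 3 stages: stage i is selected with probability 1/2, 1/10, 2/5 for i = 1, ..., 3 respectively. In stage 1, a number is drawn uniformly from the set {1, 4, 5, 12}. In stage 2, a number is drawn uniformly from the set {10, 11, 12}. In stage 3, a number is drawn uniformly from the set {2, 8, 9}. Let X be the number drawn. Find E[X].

383/60

E[X | stage 1] = (1+4+5+12)/4 = 11/2.
E[X | stage 2] = (10+11+12)/3 = 11.
E[X | stage 3] = (2+8+9)/3 = 19/3.
By the law of total expectation,
E[X] = (1/2)·(11/2) + (1/10)·(11) + (2/5)·(19/3) = 383/60.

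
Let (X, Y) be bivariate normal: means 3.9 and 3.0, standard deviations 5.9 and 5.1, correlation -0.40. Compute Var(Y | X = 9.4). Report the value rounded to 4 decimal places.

21.8484

Var(Y | X=x) = (1 − ρ²)·σ_Y².
Var(Y | X=9.4) = (5.1)²·(1 − (-0.40)²) = 26.01·0.84 = 21.8484.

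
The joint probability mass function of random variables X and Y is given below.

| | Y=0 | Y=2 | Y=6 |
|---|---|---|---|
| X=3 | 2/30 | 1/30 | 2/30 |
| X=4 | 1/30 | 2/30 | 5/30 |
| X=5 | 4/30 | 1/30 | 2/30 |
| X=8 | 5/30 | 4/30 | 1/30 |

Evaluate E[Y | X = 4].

17/4

P(X = 4) = 4/15.
Summing Y·P(X=x,Y=y) over the conditioning event gives 17/15.
E[Y | X = 4] = (17/15) / (4/15) = 17/4.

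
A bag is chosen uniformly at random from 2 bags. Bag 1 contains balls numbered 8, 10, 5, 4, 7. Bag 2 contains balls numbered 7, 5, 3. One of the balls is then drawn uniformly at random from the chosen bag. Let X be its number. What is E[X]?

59/10

E[X | bag 1] = (8+10+5+4+7)/5 = 34/5.
E[X | bag 2] = (7+5+3)/3 = 5.
By the law of total expectation,
E[X] = (1/2)·(34/5) + (1/2)·(5) = 59/10.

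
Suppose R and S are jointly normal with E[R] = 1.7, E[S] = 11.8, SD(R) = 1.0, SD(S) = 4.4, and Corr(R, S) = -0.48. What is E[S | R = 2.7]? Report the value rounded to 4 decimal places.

9.6880

For a bivariate normal, E[S | R=x] = μ_S + ρ·(σ_S/σ_R)·(x − μ_R).
E[S | R=2.7] = 11.8 + (-0.48)·(4.4/1.0)·(2.7 − (1.7)) = 11.8 + (-2.112)·(1) = 9.6880.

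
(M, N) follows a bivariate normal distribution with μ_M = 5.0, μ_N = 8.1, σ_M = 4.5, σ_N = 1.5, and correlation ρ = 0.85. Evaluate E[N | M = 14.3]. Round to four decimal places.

10.7350

For a bivariate normal, E[N | M=x] = μ_N + ρ·(σ_N/σ_M)·(x − μ_M).
E[N | M=14.3] = 8.1 + (0.85)·(1.5/4.5)·(14.3 − (5.0)) = 8.1 + (0.28333)·(9.3) = 10.7350.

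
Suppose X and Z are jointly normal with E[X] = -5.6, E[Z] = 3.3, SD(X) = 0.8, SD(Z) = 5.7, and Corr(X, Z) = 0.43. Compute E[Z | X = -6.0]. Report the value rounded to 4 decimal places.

For a bivariate normal, E[Z | X=x] = μ_Z + ρ·(σ_Z/σ_X)·(x − μ_X).
E[Z | X=-6.0] = 3.3 + (0.43)·(5.7/0.8)·(-6.0 − (-5.6)) = 3.3 + (3.0638)·(-0.4) = 2.0745.

2.0745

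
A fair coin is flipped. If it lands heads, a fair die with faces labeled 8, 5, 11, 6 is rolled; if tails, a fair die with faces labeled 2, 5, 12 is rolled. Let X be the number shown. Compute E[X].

E[X | heads] = (8+5+11+6)/4 = 15/2.
E[X | tails] = (2+5+12)/3 = 19/3.
By the law of total expectation,
E[X] = (1/2)·(15/2) + (1/2)·(19/3) = 83/12.

83/12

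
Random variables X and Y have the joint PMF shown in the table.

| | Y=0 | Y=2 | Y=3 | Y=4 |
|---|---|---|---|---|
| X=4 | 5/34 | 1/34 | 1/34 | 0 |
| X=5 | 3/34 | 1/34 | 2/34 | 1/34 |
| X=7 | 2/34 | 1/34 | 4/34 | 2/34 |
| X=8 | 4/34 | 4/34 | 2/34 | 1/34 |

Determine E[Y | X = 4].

P(X = 4) = 7/34.
Summing Y·P(X=x,Y=y) over the conditioning event gives 5/34.
E[Y | X = 4] = (5/34) / (7/34) = 5/7.

5/7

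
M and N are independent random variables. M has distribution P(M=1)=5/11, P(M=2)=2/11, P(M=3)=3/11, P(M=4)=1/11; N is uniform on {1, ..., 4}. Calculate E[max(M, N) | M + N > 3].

27/8

P(M + N > 3) = 8/11.
Summing max(M,N)·P(x,y) over outcomes with M + N > 3 gives 27/11.
E[max(M, N) | M + N > 3] = (27/11) / (8/11) = 27/8.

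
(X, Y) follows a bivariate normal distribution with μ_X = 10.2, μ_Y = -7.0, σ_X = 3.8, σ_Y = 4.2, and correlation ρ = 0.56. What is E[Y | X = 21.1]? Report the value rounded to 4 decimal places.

For a bivariate normal, E[Y | X=x] = μ_Y + ρ·(σ_Y/σ_X)·(x − μ_X).
E[Y | X=21.1] = -7.0 + (0.56)·(4.2/3.8)·(21.1 − (10.2)) = -7.0 + (0.618947)·(10.9) = -0.2535.

-0.2535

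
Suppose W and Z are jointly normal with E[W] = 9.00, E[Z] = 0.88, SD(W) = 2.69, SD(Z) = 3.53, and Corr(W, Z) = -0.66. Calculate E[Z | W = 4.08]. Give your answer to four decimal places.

5.1412

E[Z | W=x] = μ_Z + ρ(σ_Z/σ_W)(x − μ_W) for jointly normal variables.
E[Z | W=4.08] = 0.88 + (-0.66)·(3.53/2.69)·(4.08 − (9.00)) = 0.88 + (-0.8661)·(-4.92) = 5.1412.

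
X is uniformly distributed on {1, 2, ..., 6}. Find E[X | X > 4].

Given X > 4, X is equally likely to be any of {5, 6}.
E[X | X > 4] = (5 + 6) / 2 = 11/2.

11/2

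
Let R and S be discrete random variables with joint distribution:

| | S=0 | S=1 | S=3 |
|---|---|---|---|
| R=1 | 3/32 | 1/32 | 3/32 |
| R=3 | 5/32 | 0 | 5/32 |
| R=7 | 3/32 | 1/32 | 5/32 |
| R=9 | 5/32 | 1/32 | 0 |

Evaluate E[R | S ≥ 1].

35/8

P(S ≥ 1) = 1/2.
Summing R·P(R=x,S=y) over the conditioning event gives 35/16.
E[R | S ≥ 1] = (35/16) / (1/2) = 35/8.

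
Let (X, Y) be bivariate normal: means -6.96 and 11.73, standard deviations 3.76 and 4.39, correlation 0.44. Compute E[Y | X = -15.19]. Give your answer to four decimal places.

For a bivariate normal, E[Y | X=x] = μ_Y + ρ·(σ_Y/σ_X)·(x − μ_X).
E[Y | X=-15.19] = 11.73 + (0.44)·(4.39/3.76)·(-15.19 − (-6.96)) = 11.73 + (0.51372)·(-8.23) = 7.5021.

7.5021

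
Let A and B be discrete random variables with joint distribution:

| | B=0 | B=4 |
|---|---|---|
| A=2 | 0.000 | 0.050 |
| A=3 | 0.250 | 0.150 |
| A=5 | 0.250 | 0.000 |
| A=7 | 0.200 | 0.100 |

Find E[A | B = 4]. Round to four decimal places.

P(B = 4) = 0.300.
Σ A·P over the event = 2·(0.050) + 3·(0.150) + 7·(0.100) = 1.250.
E[A | B = 4] = (1.250) / (0.300) = 4.1667.

4.1667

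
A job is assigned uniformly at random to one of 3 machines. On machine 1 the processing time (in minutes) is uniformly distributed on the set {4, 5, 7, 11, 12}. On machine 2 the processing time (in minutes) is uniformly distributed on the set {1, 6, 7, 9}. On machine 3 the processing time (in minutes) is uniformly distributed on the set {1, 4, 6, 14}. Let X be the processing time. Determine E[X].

E[X | machine 1] = (4+5+7+11+12)/5 = 39/5.
E[X | machine 2] = (1+6+7+9)/4 = 23/4.
E[X | machine 3] = (1+4+6+14)/4 = 25/4.
By the law of total expectation,
E[X] = (1/3)·(39/5) + (1/3)·(23/4) + (1/3)·(25/4) = 33/5.

33/5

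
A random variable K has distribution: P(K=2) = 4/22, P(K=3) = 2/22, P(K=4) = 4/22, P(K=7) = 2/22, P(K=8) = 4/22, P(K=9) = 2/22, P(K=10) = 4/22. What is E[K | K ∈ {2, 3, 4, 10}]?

5

P(K ∈ {2, 3, 4, 10}) = 7/11.
Σ over the event: 2·2/11 + 3·1/11 + 4·2/11 + 10·2/11 = 35/11.
E[K | K ∈ {2, 3, 4, 10}] = (35/11) / (7/11) = 5.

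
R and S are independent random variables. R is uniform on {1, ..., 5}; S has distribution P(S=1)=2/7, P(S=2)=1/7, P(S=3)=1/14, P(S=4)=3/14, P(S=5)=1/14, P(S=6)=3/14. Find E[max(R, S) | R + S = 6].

48/11

P(R + S = 6) = 11/70.
Summing max(R,S)·P(x,y) over outcomes with R + S = 6 gives 24/35.
E[max(R, S) | R + S = 6] = (24/35) / (11/70) = 48/11.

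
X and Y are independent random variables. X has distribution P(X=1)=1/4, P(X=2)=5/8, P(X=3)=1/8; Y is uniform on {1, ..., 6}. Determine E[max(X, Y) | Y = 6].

P(Y = 6) = 1/6.
Summing max(X,Y)·P(x,y) over outcomes with Y = 6 gives 1.
E[max(X, Y) | Y = 6] = (1) / (1/6) = 6.

6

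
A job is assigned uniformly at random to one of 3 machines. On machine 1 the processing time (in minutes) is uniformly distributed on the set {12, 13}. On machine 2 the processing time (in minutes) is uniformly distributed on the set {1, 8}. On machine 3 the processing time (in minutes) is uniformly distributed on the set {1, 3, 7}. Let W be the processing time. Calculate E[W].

62/9

E[W | machine 1] = (12+13)/2 = 25/2.
E[W | machine 2] = (1+8)/2 = 9/2.
E[W | machine 3] = (1+3+7)/3 = 11/3.
By the law of total expectation,
E[W] = (1/3)·(25/2) + (1/3)·(9/2) + (1/3)·(11/3) = 62/9.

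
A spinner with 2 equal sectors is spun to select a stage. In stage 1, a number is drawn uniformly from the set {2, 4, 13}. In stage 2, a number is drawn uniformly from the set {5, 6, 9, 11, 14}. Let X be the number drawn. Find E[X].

E[X | stage 1] = (2+4+13)/3 = 19/3.
E[X | stage 2] = (5+6+9+11+14)/5 = 9.
E[X] = (1/2)·(19/3) + (1/2)·(9) = 23/3.

23/3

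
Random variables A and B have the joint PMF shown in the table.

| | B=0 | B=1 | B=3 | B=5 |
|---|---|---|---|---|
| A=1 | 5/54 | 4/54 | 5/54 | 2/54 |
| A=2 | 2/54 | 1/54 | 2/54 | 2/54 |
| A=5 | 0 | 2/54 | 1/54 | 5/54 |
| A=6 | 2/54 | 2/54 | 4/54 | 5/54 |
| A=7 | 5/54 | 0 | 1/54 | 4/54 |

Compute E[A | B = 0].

P(B = 0) = 7/27.
Σ A·P over the event = 1·(5/54) + 2·(2/54) + 6·(2/54) + 7·(5/54) = 28/27.
E[A | B = 0] = (28/27) / (7/27) = 4.

4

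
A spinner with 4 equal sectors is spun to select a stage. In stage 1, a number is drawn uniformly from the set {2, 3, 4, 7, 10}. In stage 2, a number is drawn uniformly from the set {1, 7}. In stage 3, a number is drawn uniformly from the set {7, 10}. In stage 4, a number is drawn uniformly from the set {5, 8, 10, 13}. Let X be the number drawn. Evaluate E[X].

267/40

E[X | stage 1] = (2+3+4+7+10)/5 = 26/5.
E[X | stage 2] = (1+7)/2 = 4.
E[X | stage 3] = (7+10)/2 = 17/2.
E[X | stage 4] = (5+8+10+13)/4 = 9.
E[X] = (1/4)·(26/5) + (1/4)·(4) + (1/4)·(17/2) + (1/4)·(9) = 267/40.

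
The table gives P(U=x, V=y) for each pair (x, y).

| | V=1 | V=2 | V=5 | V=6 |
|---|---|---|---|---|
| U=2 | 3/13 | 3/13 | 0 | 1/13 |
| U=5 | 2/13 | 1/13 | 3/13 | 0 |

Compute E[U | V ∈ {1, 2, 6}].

29/10

P(V ∈ {1, 2, 6}) = 10/13.
Σ U·P over the event = 2·(3/13) + 2·(3/13) + 2·(1/13) + 5·(2/13) + 5·(1/13) = 29/13.
E[U | V ∈ {1, 2, 6}] = (29/13) / (10/13) = 29/10.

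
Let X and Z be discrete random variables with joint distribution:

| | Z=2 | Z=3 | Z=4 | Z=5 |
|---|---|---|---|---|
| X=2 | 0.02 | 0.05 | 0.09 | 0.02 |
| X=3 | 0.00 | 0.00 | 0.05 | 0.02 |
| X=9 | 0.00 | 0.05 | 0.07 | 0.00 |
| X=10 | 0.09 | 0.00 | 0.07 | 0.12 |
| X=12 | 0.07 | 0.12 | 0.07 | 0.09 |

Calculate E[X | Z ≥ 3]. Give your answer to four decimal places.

P(Z ≥ 3) = 0.82.
Summing X·P(X=x,Z=y) over the conditioning event gives 6.87.
E[X | Z ≥ 3] = (6.87) / (0.82) = 8.3780.

8.3780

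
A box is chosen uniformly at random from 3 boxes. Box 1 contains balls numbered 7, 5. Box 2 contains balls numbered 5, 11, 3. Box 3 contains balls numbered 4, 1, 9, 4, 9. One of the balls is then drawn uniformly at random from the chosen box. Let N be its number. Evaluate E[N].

266/45

E[N | box 1] = (7+5)/2 = 6.
E[N | box 2] = (5+11+3)/3 = 19/3.
E[N | box 3] = (4+1+9+4+9)/5 = 27/5.
By the law of total expectation,
E[N] = (1/3)·(6) + (1/3)·(19/3) + (1/3)·(27/5) = 266/45.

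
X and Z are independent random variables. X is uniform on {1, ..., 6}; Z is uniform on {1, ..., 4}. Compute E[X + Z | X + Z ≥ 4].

P(X + Z ≥ 4) = 7/8.
Summing (X+Z)·P(x,y) over outcomes with X + Z ≥ 4 gives 17/3.
E[X + Z | X + Z ≥ 4] = (17/3) / (7/8) = 136/21.

136/21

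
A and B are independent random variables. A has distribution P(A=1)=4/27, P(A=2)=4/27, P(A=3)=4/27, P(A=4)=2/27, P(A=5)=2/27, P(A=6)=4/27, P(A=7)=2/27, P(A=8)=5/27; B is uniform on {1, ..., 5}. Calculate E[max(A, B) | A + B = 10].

88/13

P(A + B = 10) = 13/135.
Summing max(A,B)·P(x,y) over outcomes with A + B = 10 gives 88/135.
E[max(A, B) | A + B = 10] = (88/135) / (13/135) = 88/13.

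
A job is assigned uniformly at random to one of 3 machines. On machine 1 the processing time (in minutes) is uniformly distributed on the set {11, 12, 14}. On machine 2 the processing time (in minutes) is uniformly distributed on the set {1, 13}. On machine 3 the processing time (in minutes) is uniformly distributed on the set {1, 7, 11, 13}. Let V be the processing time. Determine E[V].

E[V | machine 1] = (11+12+14)/3 = 37/3.
E[V | machine 2] = (1+13)/2 = 7.
E[V | machine 3] = (1+7+11+13)/4 = 8.
By the law of total expectation,
E[V] = (1/3)·(37/3) + (1/3)·(7) + (1/3)·(8) = 82/9.

82/9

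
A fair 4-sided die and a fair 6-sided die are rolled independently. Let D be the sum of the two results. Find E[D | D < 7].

P(D < 7) = 7/12.
Σ over the event: 2·1/24 + 3·1/12 + 4·1/8 + 5·1/6 + 6·1/6 = 8/3.
E[D | D < 7] = (8/3) / (7/12) = 32/7.

32/7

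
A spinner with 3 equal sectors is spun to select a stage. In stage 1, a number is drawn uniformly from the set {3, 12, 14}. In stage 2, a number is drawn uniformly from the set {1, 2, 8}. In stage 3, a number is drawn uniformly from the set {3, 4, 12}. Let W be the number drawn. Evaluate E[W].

E[W | stage 1] = (3+12+14)/3 = 29/3.
E[W | stage 2] = (1+2+8)/3 = 11/3.
E[W | stage 3] = (3+4+12)/3 = 19/3.
E[W] = (1/3)·(29/3) + (1/3)·(11/3) + (1/3)·(19/3) = 59/9.

59/9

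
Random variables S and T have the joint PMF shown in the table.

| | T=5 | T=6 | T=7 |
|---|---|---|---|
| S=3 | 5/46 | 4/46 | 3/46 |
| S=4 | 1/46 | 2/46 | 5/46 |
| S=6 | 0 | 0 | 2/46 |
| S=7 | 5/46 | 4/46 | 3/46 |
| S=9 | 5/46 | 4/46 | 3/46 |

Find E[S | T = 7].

89/16

P(T = 7) = 8/23.
Σ S·P over the event = 3·(3/46) + 4·(5/46) + 6·(2/46) + 7·(3/46) + 9·(3/46) = 89/46.
E[S | T = 7] = (89/46) / (8/23) = 89/16.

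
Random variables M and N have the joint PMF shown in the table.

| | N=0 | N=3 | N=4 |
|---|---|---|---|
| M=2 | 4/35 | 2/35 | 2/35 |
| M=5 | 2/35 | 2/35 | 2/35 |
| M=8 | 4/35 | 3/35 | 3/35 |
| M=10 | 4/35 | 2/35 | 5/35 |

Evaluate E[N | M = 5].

P(M = 5) = 6/35.
Summing N·P(M=x,N=y) over the conditioning event gives 2/5.
E[N | M = 5] = (2/5) / (6/35) = 7/3.

7/3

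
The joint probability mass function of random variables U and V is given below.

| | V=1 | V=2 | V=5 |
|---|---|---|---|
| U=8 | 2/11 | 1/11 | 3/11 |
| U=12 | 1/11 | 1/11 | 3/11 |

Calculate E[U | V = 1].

28/3

P(V = 1) = 3/11.
Σ U·P over the event = 8·(2/11) + 12·(1/11) = 28/11.
E[U | V = 1] = (28/11) / (3/11) = 28/3.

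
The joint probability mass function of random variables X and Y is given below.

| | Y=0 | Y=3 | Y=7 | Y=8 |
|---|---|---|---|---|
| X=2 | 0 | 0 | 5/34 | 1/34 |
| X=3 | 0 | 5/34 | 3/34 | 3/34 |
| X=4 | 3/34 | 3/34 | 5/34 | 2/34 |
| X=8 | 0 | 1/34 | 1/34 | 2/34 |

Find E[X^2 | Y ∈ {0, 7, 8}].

P(Y ∈ {0, 7, 8}) = 25/34.
Summing X^2·P(X=x,Y=y) over the conditioning event gives 215/17.
E[X^2 | Y ∈ {0, 7, 8}] = (215/17) / (25/34) = 86/5.

86/5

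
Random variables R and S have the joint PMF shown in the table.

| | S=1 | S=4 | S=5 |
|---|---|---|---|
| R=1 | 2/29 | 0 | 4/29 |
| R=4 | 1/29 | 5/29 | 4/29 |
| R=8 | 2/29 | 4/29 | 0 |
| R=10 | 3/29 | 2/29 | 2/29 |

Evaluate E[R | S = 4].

72/11

P(S = 4) = 11/29.
Summing R·P(R=x,S=y) over the conditioning event gives 72/29.
E[R | S = 4] = (72/29) / (11/29) = 72/11.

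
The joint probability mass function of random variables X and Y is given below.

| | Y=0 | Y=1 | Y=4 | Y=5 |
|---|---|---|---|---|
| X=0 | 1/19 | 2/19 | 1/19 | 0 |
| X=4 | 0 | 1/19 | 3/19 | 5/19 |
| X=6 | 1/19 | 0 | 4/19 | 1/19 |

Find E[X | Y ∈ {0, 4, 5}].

P(Y ∈ {0, 4, 5}) = 16/19.
Σ X·P over the event = 0·(1/19) + 0·(1/19) + 4·(3/19) + 4·(5/19) + 6·(1/19) + 6·(4/19) + 6·(1/19) = 68/19.
E[X | Y ∈ {0, 4, 5}] = (68/19) / (16/19) = 17/4.

17/4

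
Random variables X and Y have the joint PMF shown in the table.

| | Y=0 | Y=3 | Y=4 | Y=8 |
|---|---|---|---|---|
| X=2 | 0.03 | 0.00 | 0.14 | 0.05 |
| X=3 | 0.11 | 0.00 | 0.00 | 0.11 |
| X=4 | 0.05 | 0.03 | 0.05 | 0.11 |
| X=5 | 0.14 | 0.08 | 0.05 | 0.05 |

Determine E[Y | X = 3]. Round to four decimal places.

4.0000

P(X = 3) = 0.22.
Σ Y·P over the event = 0·(0.11) + 8·(0.11) = 0.88.
E[Y | X = 3] = (0.88) / (0.22) = 4.0000.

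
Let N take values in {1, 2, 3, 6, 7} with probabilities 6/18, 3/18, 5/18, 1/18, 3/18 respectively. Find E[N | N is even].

3

P(N is even) = 2/9.
Σ over the event: 2·1/6 + 6·1/18 = 2/3.
E[N | N is even] = (2/3) / (2/9) = 3.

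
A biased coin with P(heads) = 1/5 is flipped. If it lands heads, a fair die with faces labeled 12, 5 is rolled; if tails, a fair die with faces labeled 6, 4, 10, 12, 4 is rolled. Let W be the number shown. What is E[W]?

E[W | heads] = (12+5)/2 = 17/2.
E[W | tails] = (6+4+10+12+4)/5 = 36/5.
E[W] = (1/5)·(17/2) + (4/5)·(36/5) = 373/50.

373/50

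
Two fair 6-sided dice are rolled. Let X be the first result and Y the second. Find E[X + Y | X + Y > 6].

P(X + Y > 6) = 7/12.
Summing (X+Y)·P(x,y) over outcomes with X + Y > 6 gives 91/18.
E[X + Y | X + Y > 6] = (91/18) / (7/12) = 26/3.

26/3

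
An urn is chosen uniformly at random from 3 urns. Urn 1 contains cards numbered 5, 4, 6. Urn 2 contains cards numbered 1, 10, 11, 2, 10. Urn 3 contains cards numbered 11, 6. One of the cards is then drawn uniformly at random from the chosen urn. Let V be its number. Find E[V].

E[V | urn 1] = (5+4+6)/3 = 5.
E[V | urn 2] = (1+10+11+2+10)/5 = 34/5.
E[V | urn 3] = (11+6)/2 = 17/2.
By the law of total expectation,
E[V] = (1/3)·(5) + (1/3)·(34/5) + (1/3)·(17/2) = 203/30.

203/30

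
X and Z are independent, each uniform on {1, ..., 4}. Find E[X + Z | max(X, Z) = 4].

44/7

Outcomes with max(X, Z) = 4: (1,4), (2,4), (3,4), (4,1), (4,2), (4,3), (4,4), each with probability 1/16.
E[X + Z | max(X, Z) = 4] = (5 + 6 + 7 + 5 + 6 + 7 + 8) / 7 = 44/7.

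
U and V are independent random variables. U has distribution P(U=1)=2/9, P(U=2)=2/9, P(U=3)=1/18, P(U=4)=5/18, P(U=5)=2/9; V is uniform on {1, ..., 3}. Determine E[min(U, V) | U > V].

61/33

P(U > V) = 11/18.
Summing min(U,V)·P(x,y) over outcomes with U > V gives 61/54.
E[min(U, V) | U > V] = (61/54) / (11/18) = 61/33.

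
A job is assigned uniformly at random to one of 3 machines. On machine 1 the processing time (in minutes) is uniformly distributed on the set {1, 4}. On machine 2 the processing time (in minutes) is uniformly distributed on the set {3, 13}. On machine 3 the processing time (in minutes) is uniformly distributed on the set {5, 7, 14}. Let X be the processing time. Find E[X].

E[X | machine 1] = (1+4)/2 = 5/2.
E[X | machine 2] = (3+13)/2 = 8.
E[X | machine 3] = (5+7+14)/3 = 26/3.
E[X] = (1/3)·(5/2) + (1/3)·(8) + (1/3)·(26/3) = 115/18.

115/18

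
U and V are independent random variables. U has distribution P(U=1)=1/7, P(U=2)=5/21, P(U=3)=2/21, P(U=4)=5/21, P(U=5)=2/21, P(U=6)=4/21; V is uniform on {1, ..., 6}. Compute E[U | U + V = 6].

49/17

P(U + V = 6) = 17/126.
Summing U·P(x,y) over outcomes with U + V = 6 gives 7/18.
E[U | U + V = 6] = (7/18) / (17/126) = 49/17.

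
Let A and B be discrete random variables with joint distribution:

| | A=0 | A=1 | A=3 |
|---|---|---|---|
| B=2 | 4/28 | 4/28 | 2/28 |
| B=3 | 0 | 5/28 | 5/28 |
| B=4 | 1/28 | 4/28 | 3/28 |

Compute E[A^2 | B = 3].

P(B = 3) = 5/14.
Σ A^2·P over the event = 1·(5/28) + 9·(5/28) = 25/14.
E[A^2 | B = 3] = (25/14) / (5/14) = 5.

5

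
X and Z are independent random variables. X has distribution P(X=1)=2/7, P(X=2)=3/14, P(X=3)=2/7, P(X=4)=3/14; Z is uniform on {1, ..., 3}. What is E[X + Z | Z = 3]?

38/7

P(Z = 3) = 1/3.
Summing (X+Z)·P(x,y) over outcomes with Z = 3 gives 38/21.
E[X + Z | Z = 3] = (38/21) / (1/3) = 38/7.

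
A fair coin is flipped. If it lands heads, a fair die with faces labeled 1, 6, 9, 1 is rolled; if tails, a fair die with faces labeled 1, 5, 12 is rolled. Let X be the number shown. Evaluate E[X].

41/8

E[X | heads] = (1+6+9+1)/4 = 17/4.
E[X | tails] = (1+5+12)/3 = 6.
By the law of total expectation,
E[X] = (1/2)·(17/4) + (1/2)·(6) = 41/8.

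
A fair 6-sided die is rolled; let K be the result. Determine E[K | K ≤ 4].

5/2

Given K ≤ 4, K is equally likely to be any of {1, 2, 3, 4}.
E[K | K ≤ 4] = (1 + 2 + 3 + 4) / 4 = 5/2.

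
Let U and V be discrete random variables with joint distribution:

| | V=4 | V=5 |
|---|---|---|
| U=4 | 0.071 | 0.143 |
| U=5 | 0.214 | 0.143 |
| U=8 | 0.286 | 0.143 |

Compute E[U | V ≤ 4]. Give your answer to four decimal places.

6.3783

P(V ≤ 4) = 0.571.
Σ U·P over the event = 4·(0.071) + 5·(0.214) + 8·(0.286) = 3.642.
E[U | V ≤ 4] = (3.642) / (0.571) = 6.3783.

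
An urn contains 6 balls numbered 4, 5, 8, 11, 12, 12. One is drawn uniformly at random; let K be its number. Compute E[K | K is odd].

P(K is odd) = 1/3.
Σ over the event: 5·1/6 + 11·1/6 = 8/3.
E[K | K is odd] = (8/3) / (1/3) = 8.

8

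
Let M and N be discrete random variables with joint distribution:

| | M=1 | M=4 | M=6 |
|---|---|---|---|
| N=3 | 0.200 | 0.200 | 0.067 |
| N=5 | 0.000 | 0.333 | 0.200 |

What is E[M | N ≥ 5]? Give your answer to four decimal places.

4.7505

P(N ≥ 5) = 0.533.
Σ M·P over the event = 4·(0.333) + 6·(0.200) = 2.532.
E[M | N ≥ 5] = (2.532) / (0.533) = 4.7505.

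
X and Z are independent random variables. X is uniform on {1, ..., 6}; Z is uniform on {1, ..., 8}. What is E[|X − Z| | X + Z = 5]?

Outcomes with X + Z = 5: (1,4), (2,3), (3,2), (4,1), each with probability 1/48.
E[|X − Z| | X + Z = 5] = (3 + 1 + 1 + 3) / 4 = 2.

2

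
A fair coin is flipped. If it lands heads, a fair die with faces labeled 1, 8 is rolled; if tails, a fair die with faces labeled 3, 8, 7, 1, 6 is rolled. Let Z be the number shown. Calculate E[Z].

19/4

E[Z | heads] = (1+8)/2 = 9/2.
E[Z | tails] = (3+8+7+1+6)/5 = 5.
By the law of total expectation,
E[Z] = (1/2)·(9/2) + (1/2)·(5) = 19/4.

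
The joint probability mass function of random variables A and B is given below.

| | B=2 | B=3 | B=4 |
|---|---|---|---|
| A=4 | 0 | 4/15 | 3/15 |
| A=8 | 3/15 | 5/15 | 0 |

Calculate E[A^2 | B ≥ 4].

16

P(B ≥ 4) = 1/5.
Σ A^2·P over the event = 16·(3/15) = 16/5.
E[A^2 | B ≥ 4] = (16/5) / (1/5) = 16.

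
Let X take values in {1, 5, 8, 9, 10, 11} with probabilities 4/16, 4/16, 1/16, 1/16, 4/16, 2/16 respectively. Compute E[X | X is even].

P(X is even) = 5/16.
Σ over the event: 8·1/16 + 10·1/4 = 3.
E[X | X is even] = (3) / (5/16) = 48/5.

48/5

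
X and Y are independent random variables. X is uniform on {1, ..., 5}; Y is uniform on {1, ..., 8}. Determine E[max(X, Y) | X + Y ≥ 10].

7

Outcomes with X + Y ≥ 10: (2,8), (3,7), (3,8), (4,6), (4,7), (4,8), (5,5), (5,6), (5,7), (5,8), each with probability 1/40.
E[max(X, Y) | X + Y ≥ 10] = (8 + 7 + 8 + 6 + 7 + 8 + 5 + 6 + 7 + 8) / 10 = 7.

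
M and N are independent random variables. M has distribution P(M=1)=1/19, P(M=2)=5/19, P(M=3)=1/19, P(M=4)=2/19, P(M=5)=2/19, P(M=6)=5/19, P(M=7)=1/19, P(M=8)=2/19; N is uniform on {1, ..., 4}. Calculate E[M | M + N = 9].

P(M + N = 9) = 5/38.
Summing M·P(x,y) over outcomes with M + N = 9 gives 63/76.
E[M | M + N = 9] = (63/76) / (5/38) = 63/10.

63/10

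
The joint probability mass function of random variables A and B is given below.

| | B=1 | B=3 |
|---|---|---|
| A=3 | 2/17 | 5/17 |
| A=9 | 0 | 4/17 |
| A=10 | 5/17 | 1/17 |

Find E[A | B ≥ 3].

61/10

P(B ≥ 3) = 10/17.
Σ A·P over the event = 3·(5/17) + 9·(4/17) + 10·(1/17) = 61/17.
E[A | B ≥ 3] = (61/17) / (10/17) = 61/10.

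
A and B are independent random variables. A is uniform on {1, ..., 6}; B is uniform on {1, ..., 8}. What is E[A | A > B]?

14/3

P(A > B) = 5/16.
Summing A·P(x,y) over outcomes with A > B gives 35/24.
E[A | A > B] = (35/24) / (5/16) = 14/3.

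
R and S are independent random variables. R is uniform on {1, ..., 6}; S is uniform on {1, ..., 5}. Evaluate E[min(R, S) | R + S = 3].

P(R + S = 3) = 1/15.
Summing min(R,S)·P(x,y) over outcomes with R + S = 3 gives 1/15.
E[min(R, S) | R + S = 3] = (1/15) / (1/15) = 1.

1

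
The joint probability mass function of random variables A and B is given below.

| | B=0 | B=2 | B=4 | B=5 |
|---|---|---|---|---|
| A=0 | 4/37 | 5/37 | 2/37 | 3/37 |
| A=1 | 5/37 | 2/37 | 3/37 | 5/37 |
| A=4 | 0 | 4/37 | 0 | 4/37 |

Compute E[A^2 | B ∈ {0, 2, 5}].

P(B ∈ {0, 2, 5}) = 32/37.
Σ A^2·P over the event = 0·(4/37) + 0·(5/37) + 0·(3/37) + 1·(5/37) + 1·(2/37) + 1·(5/37) + 16·(4/37) + 16·(4/37) = 140/37.
E[A^2 | B ∈ {0, 2, 5}] = (140/37) / (32/37) = 35/8.

35/8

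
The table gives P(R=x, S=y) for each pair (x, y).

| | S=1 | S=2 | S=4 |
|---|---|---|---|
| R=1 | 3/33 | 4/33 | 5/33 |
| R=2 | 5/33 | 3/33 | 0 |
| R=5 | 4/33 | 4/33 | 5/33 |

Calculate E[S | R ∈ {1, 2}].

P(R ∈ {1, 2}) = 20/33.
Σ S·P over the event = 1·(3/33) + 2·(4/33) + 4·(5/33) + 1·(5/33) + 2·(3/33) = 14/11.
E[S | R ∈ {1, 2}] = (14/11) / (20/33) = 21/10.

21/10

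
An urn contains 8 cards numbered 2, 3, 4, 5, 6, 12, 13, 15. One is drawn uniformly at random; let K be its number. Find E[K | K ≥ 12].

P(K ≥ 12) = 3/8.
Σ over the event: 12·1/8 + 13·1/8 + 15·1/8 = 5.
E[K | K ≥ 12] = (5) / (3/8) = 40/3.

40/3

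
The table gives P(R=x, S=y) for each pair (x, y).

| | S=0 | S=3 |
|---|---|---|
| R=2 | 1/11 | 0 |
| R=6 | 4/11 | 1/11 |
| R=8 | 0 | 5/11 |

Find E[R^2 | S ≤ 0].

148/5

P(S ≤ 0) = 5/11.
Σ R^2·P over the event = 4·(1/11) + 36·(4/11) = 148/11.
E[R^2 | S ≤ 0] = (148/11) / (5/11) = 148/5.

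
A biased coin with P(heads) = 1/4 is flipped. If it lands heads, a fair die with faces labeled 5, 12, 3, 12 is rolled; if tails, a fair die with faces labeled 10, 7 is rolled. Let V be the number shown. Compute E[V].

67/8

E[V | heads] = (5+12+3+12)/4 = 8.
E[V | tails] = (10+7)/2 = 17/2.
By the law of total expectation,
E[V] = (1/4)·(8) + (3/4)·(17/2) = 67/8.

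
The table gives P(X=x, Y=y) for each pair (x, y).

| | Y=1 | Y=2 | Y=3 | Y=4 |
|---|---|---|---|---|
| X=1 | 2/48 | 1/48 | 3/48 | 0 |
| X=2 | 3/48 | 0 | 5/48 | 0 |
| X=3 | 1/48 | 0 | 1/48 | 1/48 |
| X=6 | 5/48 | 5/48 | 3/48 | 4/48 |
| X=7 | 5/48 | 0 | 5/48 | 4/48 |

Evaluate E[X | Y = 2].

P(Y = 2) = 1/8.
Summing X·P(X=x,Y=y) over the conditioning event gives 31/48.
E[X | Y = 2] = (31/48) / (1/8) = 31/6.

31/6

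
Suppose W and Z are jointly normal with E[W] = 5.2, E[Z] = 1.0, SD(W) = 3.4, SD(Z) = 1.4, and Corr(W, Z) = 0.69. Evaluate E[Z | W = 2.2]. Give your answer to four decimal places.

0.1476

For a bivariate normal, E[Z | W=x] = μ_Z + ρ·(σ_Z/σ_W)·(x − μ_W).
E[Z | W=2.2] = 1.0 + (0.69)·(1.4/3.4)·(2.2 − (5.2)) = 1.0 + (0.28412)·(-3) = 0.1476.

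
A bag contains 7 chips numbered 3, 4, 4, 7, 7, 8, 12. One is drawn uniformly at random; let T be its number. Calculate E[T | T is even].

P(T is even) = 4/7.
Σ over the event: 4·2/7 + 8·1/7 + 12·1/7 = 4.
E[T | T is even] = (4) / (4/7) = 7.

7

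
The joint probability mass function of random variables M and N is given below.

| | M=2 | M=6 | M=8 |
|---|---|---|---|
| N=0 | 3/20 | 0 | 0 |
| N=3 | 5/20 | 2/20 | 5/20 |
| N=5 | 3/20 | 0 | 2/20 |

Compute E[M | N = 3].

31/6

P(N = 3) = 3/5.
Summing M·P(M=x,N=y) over the conditioning event gives 31/10.
E[M | N = 3] = (31/10) / (3/5) = 31/6.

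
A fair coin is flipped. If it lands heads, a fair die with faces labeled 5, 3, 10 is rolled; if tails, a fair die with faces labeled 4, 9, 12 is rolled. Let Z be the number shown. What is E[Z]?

43/6

E[Z | heads] = (5+3+10)/3 = 6.
E[Z | tails] = (4+9+12)/3 = 25/3.
E[Z] = (1/2)·(6) + (1/2)·(25/3) = 43/6.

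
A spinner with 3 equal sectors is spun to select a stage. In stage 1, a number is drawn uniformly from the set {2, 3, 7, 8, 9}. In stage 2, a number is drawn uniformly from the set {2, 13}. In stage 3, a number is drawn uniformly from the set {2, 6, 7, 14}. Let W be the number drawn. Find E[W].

137/20

E[W | stage 1] = (2+3+7+8+9)/5 = 29/5.
E[W | stage 2] = (2+13)/2 = 15/2.
E[W | stage 3] = (2+6+7+14)/4 = 29/4.
E[W] = (1/3)·(29/5) + (1/3)·(15/2) + (1/3)·(29/4) = 137/20.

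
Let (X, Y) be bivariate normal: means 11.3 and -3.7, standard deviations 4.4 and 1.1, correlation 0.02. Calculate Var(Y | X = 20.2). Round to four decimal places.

Var(Y | X=x) = (1 − ρ²)·σ_Y².
Var(Y | X=20.2) = (1.1)²·(1 − (0.02)²) = 1.21·0.9996 = 1.2095.

1.2095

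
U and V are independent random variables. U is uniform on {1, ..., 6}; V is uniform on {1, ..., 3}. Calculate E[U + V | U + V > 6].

Outcomes with U + V > 6: (4,3), (5,2), (5,3), (6,1), (6,2), (6,3), each with probability 1/18.
E[U + V | U + V > 6] = (7 + 7 + 8 + 7 + 8 + 9) / 6 = 23/3.

23/3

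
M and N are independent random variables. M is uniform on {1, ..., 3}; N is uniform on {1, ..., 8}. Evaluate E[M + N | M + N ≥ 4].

P(M + N ≥ 4) = 7/8.
Summing (M+N)·P(x,y) over outcomes with M + N ≥ 4 gives 37/6.
E[M + N | M + N ≥ 4] = (37/6) / (7/8) = 148/21.

148/21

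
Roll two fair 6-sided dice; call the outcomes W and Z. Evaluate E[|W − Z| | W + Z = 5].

2

Outcomes with W + Z = 5: (1,4), (2,3), (3,2), (4,1), each with probability 1/36.
E[|W − Z| | W + Z = 5] = (3 + 1 + 1 + 3) / 4 = 2.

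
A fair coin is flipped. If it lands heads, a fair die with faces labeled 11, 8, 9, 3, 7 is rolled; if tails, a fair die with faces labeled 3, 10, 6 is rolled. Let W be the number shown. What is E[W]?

E[W | heads] = (11+8+9+3+7)/5 = 38/5.
E[W | tails] = (3+10+6)/3 = 19/3.
E[W] = (1/2)·(38/5) + (1/2)·(19/3) = 209/30.

209/30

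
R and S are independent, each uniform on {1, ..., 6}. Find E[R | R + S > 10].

17/3

P(R + S > 10) = 1/12.
Summing R·P(x,y) over outcomes with R + S > 10 gives 17/36.
E[R | R + S > 10] = (17/36) / (1/12) = 17/3.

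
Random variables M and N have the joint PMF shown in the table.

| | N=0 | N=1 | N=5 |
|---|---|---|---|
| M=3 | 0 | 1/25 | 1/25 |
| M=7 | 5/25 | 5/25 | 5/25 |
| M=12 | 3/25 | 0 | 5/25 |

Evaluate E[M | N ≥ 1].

8

P(N ≥ 1) = 17/25.
Summing M·P(M=x,N=y) over the conditioning event gives 136/25.
E[M | N ≥ 1] = (136/25) / (17/25) = 8.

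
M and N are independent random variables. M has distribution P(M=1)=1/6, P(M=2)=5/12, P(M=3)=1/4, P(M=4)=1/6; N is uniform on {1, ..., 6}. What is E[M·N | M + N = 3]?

P(M + N = 3) = 7/72.
Summing MN·P(x,y) over outcomes with M + N = 3 gives 7/36.
E[M·N | M + N = 3] = (7/36) / (7/72) = 2.

2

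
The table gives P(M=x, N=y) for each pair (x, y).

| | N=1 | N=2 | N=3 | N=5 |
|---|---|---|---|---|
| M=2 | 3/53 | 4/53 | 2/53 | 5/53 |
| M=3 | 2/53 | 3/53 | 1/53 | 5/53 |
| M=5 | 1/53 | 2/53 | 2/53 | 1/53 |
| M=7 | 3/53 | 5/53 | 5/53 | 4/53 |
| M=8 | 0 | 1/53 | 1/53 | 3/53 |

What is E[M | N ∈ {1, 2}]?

9/2

P(N ∈ {1, 2}) = 24/53.
Summing M·P(M=x,N=y) over the conditioning event gives 108/53.
E[M | N ∈ {1, 2}] = (108/53) / (24/53) = 9/2.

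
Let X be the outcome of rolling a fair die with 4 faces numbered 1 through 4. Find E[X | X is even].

3

Given X is even, X is equally likely to be any of {2, 4}.
E[X | X is even] = (2 + 4) / 2 = 3.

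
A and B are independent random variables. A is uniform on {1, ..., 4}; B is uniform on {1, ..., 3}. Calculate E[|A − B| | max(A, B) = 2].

P(max(A, B) = 2) = 1/4.
Summing |A−B|·P(x,y) over outcomes with max(A, B) = 2 gives 1/6.
E[|A − B| | max(A, B) = 2] = (1/6) / (1/4) = 2/3.

2/3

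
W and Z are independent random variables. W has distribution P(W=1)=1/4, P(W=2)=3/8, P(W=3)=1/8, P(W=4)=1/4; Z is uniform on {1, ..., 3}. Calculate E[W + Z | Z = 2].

35/8

P(Z = 2) = 1/3.
Summing (W+Z)·P(x,y) over outcomes with Z = 2 gives 35/24.
E[W + Z | Z = 2] = (35/24) / (1/3) = 35/8.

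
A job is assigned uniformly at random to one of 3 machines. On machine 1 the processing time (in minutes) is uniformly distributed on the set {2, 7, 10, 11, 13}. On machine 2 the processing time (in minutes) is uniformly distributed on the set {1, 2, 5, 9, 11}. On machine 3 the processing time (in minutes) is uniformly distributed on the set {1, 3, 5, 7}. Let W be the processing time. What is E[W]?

E[W | machine 1] = (2+7+10+11+13)/5 = 43/5.
E[W | machine 2] = (1+2+5+9+11)/5 = 28/5.
E[W | machine 3] = (1+3+5+7)/4 = 4.
By the law of total expectation,
E[W] = (1/3)·(43/5) + (1/3)·(28/5) + (1/3)·(4) = 91/15.

91/15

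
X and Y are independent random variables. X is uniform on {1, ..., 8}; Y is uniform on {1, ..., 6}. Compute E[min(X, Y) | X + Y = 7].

2

P(X + Y = 7) = 1/8.
Summing min(X,Y)·P(x,y) over outcomes with X + Y = 7 gives 1/4.
E[min(X, Y) | X + Y = 7] = (1/4) / (1/8) = 2.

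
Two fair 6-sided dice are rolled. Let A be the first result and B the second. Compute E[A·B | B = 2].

7

P(B = 2) = 1/6.
Summing AB·P(x,y) over outcomes with B = 2 gives 7/6.
E[A·B | B = 2] = (7/6) / (1/6) = 7.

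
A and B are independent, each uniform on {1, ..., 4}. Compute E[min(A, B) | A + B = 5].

3/2

Outcomes with A + B = 5: (1,4), (2,3), (3,2), (4,1), each with probability 1/16.
E[min(A, B) | A + B = 5] = (1 + 2 + 2 + 1) / 4 = 3/2.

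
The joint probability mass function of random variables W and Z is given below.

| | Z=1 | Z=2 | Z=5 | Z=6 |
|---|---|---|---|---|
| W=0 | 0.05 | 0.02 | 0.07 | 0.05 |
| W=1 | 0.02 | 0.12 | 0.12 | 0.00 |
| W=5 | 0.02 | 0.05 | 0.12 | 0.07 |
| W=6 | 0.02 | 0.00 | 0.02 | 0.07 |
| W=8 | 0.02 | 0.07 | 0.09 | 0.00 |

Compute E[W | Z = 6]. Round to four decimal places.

P(Z = 6) = 0.19.
Σ W·P over the event = 0·(0.05) + 5·(0.07) + 6·(0.07) = 0.77.
E[W | Z = 6] = (0.77) / (0.19) = 4.0526.

4.0526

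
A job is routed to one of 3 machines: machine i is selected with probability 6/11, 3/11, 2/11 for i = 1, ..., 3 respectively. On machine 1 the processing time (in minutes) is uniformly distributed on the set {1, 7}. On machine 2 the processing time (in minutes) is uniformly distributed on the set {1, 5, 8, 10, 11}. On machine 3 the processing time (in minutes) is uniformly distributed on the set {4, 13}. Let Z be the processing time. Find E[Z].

E[Z | machine 1] = (1+7)/2 = 4.
E[Z | machine 2] = (1+5+8+10+11)/5 = 7.
E[Z | machine 3] = (4+13)/2 = 17/2.
By the law of total expectation,
E[Z] = (6/11)·(4) + (3/11)·(7) + (2/11)·(17/2) = 62/11.

62/11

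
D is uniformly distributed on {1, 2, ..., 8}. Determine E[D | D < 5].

Given D < 5, D is equally likely to be any of {1, 2, 3, 4}.
E[D | D < 5] = (1 + 2 + 3 + 4) / 4 = 5/2.

5/2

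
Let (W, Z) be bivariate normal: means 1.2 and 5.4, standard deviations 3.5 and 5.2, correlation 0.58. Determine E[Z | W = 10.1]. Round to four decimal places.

The regression of Z on W has slope ρ·σ_Z/σ_W and passes through (μ_W, μ_Z).
E[Z | W=10.1] = 5.4 + (0.58)·(5.2/3.5)·(10.1 − (1.2)) = 5.4 + (0.861714)·(8.9) = 13.0693.

13.0693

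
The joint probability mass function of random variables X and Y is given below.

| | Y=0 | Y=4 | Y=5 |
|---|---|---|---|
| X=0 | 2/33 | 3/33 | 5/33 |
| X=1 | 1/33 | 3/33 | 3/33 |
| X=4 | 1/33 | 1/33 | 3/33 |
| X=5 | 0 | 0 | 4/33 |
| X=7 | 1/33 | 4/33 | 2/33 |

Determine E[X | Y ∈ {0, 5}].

P(Y ∈ {0, 5}) = 2/3.
Summing X·P(X=x,Y=y) over the conditioning event gives 61/33.
E[X | Y ∈ {0, 5}] = (61/33) / (2/3) = 61/22.

61/22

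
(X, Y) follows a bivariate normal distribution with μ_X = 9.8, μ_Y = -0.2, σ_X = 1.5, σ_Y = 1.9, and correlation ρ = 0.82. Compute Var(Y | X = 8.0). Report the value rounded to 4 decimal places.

The conditional variance in a bivariate normal is σ_Y²(1 − ρ²), independent of x.
Var(Y | X=8.0) = (1.9)²·(1 − (0.82)²) = 3.61·0.3276 = 1.1826.

1.1826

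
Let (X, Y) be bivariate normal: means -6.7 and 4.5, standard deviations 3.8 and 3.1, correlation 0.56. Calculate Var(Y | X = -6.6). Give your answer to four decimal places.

The conditional variance in a bivariate normal is σ_Y²(1 − ρ²), independent of x.
Var(Y | X=-6.6) = (3.1)²·(1 − (0.56)²) = 9.61·0.6864 = 6.5963.

6.5963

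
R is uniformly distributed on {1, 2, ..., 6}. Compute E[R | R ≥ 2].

4

Given R ≥ 2, R is equally likely to be any of {2, 3, 4, 5, 6}.
E[R | R ≥ 2] = (2 + 3 + 4 + 5 + 6) / 5 = 4.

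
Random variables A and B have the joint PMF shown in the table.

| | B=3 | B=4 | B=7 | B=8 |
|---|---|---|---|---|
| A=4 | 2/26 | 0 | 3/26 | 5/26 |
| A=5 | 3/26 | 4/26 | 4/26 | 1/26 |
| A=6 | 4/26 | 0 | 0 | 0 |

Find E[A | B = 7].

P(B = 7) = 7/26.
Σ A·P over the event = 4·(3/26) + 5·(4/26) = 16/13.
E[A | B = 7] = (16/13) / (7/26) = 32/7.

32/7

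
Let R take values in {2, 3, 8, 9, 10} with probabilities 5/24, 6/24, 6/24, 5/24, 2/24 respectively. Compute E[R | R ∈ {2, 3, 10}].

P(R ∈ {2, 3, 10}) = 13/24.
Σ over the event: 2·5/24 + 3·1/4 + 10·1/12 = 2.
E[R | R ∈ {2, 3, 10}] = (2) / (13/24) = 48/13.

48/13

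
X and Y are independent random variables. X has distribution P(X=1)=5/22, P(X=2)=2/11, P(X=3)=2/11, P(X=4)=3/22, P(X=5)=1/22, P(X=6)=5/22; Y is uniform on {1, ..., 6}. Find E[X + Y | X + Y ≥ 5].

23/3

P(X + Y ≥ 5) = 35/44.
Summing (X+Y)·P(x,y) over outcomes with X + Y ≥ 5 gives 805/132.
E[X + Y | X + Y ≥ 5] = (805/132) / (35/44) = 23/3.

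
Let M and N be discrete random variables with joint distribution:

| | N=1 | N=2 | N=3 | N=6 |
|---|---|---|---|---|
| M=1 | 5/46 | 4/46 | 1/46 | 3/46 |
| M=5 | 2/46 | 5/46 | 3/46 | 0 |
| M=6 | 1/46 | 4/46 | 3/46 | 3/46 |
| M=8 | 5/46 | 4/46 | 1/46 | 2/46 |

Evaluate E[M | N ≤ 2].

73/15

P(N ≤ 2) = 15/23.
Σ M·P over the event = 1·(5/46) + 1·(4/46) + 5·(2/46) + 5·(5/46) + 6·(1/46) + 6·(4/46) + 8·(5/46) + 8·(4/46) = 73/23.
E[M | N ≤ 2] = (73/23) / (15/23) = 73/15.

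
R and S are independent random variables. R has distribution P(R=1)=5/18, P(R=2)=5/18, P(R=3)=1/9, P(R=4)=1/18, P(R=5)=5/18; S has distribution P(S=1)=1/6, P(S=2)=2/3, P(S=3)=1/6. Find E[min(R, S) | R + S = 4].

P(R + S = 4) = 1/4.
Summing min(R,S)·P(x,y) over outcomes with R + S = 4 gives 47/108.
E[min(R, S) | R + S = 4] = (47/108) / (1/4) = 47/27.

47/27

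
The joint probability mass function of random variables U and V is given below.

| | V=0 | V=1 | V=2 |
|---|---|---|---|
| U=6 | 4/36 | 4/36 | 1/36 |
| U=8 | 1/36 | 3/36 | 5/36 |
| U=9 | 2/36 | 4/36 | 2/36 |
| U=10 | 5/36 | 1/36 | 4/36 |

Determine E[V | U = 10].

P(U = 10) = 5/18.
Σ V·P over the event = 0·(5/36) + 1·(1/36) + 2·(4/36) = 1/4.
E[V | U = 10] = (1/4) / (5/18) = 9/10.

9/10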